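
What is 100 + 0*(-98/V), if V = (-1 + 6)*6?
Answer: 100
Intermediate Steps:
V = 30 (V = 5*6 = 30)
100 + 0*(-98/V) = 100 + 0*(-98/30) = 100 + 0*(-98*1/30) = 100 + 0*(-49/15) = 100 + 0 = 100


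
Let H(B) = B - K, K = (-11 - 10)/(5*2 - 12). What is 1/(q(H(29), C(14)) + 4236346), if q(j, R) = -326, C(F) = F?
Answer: 1/4236020 ≈ 2.3607e-7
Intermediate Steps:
K = 21/2 (K = -21/(10 - 12) = -21/(-2) = -21*(-½) = 21/2 ≈ 10.500)
H(B) = -21/2 + B (H(B) = B - 1*21/2 = B - 21/2 = -21/2 + B)
1/(q(H(29), C(14)) + 4236346) = 1/(-326 + 4236346) = 1/4236020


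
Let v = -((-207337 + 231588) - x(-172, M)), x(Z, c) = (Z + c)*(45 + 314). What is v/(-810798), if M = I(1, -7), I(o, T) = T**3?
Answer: 34856/135133 ≈ 0.25794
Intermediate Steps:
M = -343 (M = (-7)**3 = -343)
x(Z, c) = 359*Z + 359*c (x(Z, c) = (Z + c)*359 = 359*Z + 359*c)
v = -209136 (v = -((-207337 + 231588) - (359*(-172) + 359*(-343))) = -(24251 - (-61748 - 123137)) = -(24251 - 1*(-184885)) = -(24251 + 184885) = -1*209136 = -209136)
v/(-810798) = -209136/(-810798) = -209136*(-1/810798) = 34856/135133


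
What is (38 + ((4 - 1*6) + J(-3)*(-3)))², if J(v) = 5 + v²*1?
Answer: 36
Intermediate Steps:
J(v) = 5 + v²
(38 + ((4 - 1*6) + J(-3)*(-3)))² = (38 + ((4 - 1*6) + (5 + (-3)²)*(-3)))² = (38 + ((4 - 6) + (5 + 9)*(-3)))² = (38 + (-2 + 14*(-3)))² = (38 + (-2 - 42))² = (38 - 44)² = (-6)² = 36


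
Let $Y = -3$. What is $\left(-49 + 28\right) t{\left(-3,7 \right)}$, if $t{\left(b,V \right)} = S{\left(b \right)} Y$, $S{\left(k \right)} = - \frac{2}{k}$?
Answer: $42$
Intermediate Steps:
$t{\left(b,V \right)} = \frac{6}{b}$ ($t{\left(b,V \right)} = - \frac{2}{b} \left(-3\right) = \frac{6}{b}$)
$\left(-49 + 28\right) t{\left(-3,7 \right)} = \left(-49 + 28\right) \frac{6}{-3} = - 21 \cdot 6 \left(- \frac{1}{3}\right) = \left(-21\right) \left(-2\right) = 42$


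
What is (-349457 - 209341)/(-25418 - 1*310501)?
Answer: 186266/111973 ≈ 1.6635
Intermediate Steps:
(-349457 - 209341)/(-25418 - 1*310501) = -558798/(-25418 - 310501) = -558798/(-335919) = -558798*(-1/335919) = 186266/111973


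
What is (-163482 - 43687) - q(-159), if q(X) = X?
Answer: -207010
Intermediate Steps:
(-163482 - 43687) - q(-159) = (-163482 - 43687) - 1*(-159) = -207169 + 159 = -207010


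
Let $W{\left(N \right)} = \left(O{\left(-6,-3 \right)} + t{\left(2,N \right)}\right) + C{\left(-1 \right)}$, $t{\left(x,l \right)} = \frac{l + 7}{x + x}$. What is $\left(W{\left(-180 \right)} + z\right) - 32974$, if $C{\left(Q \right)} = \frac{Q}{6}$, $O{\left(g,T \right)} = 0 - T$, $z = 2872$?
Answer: $- \frac{361709}{12} \approx -30142.0$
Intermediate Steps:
$O{\left(g,T \right)} = - T$
$t{\left(x,l \right)} = \frac{7 + l}{2 x}$
$C{\left(Q \right)} = \frac{Q}{6}$ ($C{\left(Q \right)} = Q \frac{1}{6} = \frac{Q}{6}$)
$W{\left(N \right)} = \frac{55}{12} + \frac{N}{4}$ ($W{\left(N \right)} = \left(\left(-1\right) \left(-3\right) + \frac{7 + N}{2 \cdot 2}\right) + \frac{1}{6} \left(-1\right) = \left(3 + \frac{1}{2} \cdot \frac{1}{2} \left(7 + N\right)\right) - \frac{1}{6} = \left(3 + \left(\frac{7}{4} + \frac{N}{4}\right)\right) - \frac{1}{6} = \left(\frac{19}{4} + \frac{N}{4}\right) - \frac{1}{6} = \frac{55}{12} + \frac{N}{4}$)
$\left(W{\left(-180 \right)} + z\right) - 32974 = \left(\left(\frac{55}{12} + \frac{1}{4} \left(-180\right)\right) + 2872\right) - 32974 = \left(\left(\frac{55}{12} - 45\right) + 2872\right) - 32974 = \left(- \frac{485}{12} + 2872\right) - 32974 = \frac{33979}{12} - 32974 = - \frac{361709}{12}$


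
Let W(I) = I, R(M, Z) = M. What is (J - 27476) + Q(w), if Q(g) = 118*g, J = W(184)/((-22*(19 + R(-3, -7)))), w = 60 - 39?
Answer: -1099935/44 ≈ -24999.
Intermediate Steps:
w = 21
J = -23/44 (J = 184/((-22*(19 - 3))) = 184/((-22*16)) = 184/(-352) = 184*(-1/352) = -23/44 ≈ -0.52273)
(J - 27476) + Q(w) = (-23/44 - 27476) + 118*21 = -1208967/44 + 2478 = -1099935/44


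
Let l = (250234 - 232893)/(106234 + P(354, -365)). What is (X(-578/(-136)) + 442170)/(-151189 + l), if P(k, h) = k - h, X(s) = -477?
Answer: -47240391429/16170099776 ≈ -2.9215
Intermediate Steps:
l = 17341/106953 (l = (250234 - 232893)/(106234 + (354 - 1*(-365))) = 17341/(106234 + (354 + 365)) = 17341/(106234 + 719) = 17341/106953 ≈ 0.16214)
(X(-578/(-136)) + 442170)/(-151189 + l) = (-477 + 442170)/(-151189 + 17341/106953) = 441693/(-16170099776/106953) = 441693*(-106953/16170099776) = -47240391429/16170099776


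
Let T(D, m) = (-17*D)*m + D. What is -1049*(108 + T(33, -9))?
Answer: -5444310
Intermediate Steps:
T(D, m) = D - 17*D*m (T(D, m) = -17*D*m + D = D - 17*D*m)
-1049*(108 + T(33, -9)) = -1049*(108 + 33*(1 - 17*(-9))) = -1049*(108 + 33*(1 + 153)) = -1049*(108 + 33*154) = -1049*(108 + 5082) = -1049*5190 = -5444310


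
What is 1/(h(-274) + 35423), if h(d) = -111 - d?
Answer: 1/35586 ≈ 2.8101e-5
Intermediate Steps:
1/(h(-274) + 35423) = 1/((-111 - 1*(-274)) + 35423) = 1/((-111 + 274) + 35423) = 1/(163 + 35423) = 1/35586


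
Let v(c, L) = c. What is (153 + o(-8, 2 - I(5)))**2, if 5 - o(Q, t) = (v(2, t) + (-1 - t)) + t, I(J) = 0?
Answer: 24649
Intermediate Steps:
o(Q, t) = 4 (o(Q, t) = 5 - ((2 + (-1 - t)) + t) = 5 - ((1 - t) + t) = 5 - 1*1 = 5 - 1 = 4)
(153 + o(-8, 2 - I(5)))**2 = (153 + 4)**2 = 157**2 = 24649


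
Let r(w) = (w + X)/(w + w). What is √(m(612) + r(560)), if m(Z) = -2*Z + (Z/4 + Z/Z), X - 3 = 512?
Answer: I*√3352510/56 ≈ 32.696*I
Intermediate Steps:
X = 515 (X = 3 + 512 = 515)
m(Z) = 1 - 7*Z/4 (m(Z) = -2*Z + (Z*(¼) + 1) = -2*Z + (Z/4 + 1) = -2*Z + (1 + Z/4) = 1 - 7*Z/4)
r(w) = (515 + w)/(2*w) (r(w) = (w + 515)/(w + w) = (515 + w)/((2*w)) = (515 + w)*(1/(2*w)) = (515 + w)/(2*w))
√(m(612) + r(560)) = √((1 - 7/4*612) + (½)*(515 + 560)/560) = √((1 - 1071) + (½)*(1/560)*1075) = √(-1070 + 215/224) = √(-239465/224) = I*√3352510/56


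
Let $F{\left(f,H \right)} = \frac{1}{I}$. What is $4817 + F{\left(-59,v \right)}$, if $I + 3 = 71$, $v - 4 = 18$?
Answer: $\frac{327557}{68} \approx 4817.0$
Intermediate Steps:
$v = 22$ ($v = 4 + 18 = 22$)
$I = 68$ ($I = -3 + 71 = 68$)
$F{\left(f,H \right)} = \frac{1}{68}$
$4817 + F{\left(-59,v \right)} = 4817 + \frac{1}{68} = \frac{327557}{68}$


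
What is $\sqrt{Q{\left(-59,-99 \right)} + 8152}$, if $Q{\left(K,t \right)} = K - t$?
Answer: $64 \sqrt{2} \approx 90.51$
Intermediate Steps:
$\sqrt{Q{\left(-59,-99 \right)} + 8152} = \sqrt{\left(-59 - -99\right) + 8152} = \sqrt{\left(-59 + 99\right) + 8152} = \sqrt{40 + 8152} = \sqrt{8192} = 64 \sqrt{2}$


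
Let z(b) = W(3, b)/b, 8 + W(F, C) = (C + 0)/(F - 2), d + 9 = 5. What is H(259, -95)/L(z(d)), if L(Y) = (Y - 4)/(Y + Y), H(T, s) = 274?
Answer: -1644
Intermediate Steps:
d = -4 (d = -9 + 5 = -4)
W(F, C) = -8 + C/(-2 + F) (W(F, C) = -8 + (C + 0)/(F - 2) = -8 + C/(-2 + F))
z(b) = (-8 + b)/b (z(b) = ((16 + b - 8*3)/(-2 + 3))/b = ((16 + b - 24)/1)/b = (1*(-8 + b))/b = (-8 + b)/b)
L(Y) = (-4 + Y)/(2*Y) (L(Y) = (-4 + Y)/((2*Y)) = (-4 + Y)*(1/(2*Y)) = (-4 + Y)/(2*Y))
H(259, -95)/L(z(d)) = 274/(((-4 + (-8 - 4)/(-4))/(2*(((-8 - 4)/(-4)))))) = 274/(((-4 - 1/4*(-12))/(2*((-1/4*(-12)))))) = 274/(((1/2)*(-4 + 3)/3)) = 274/(((1/2)*(1/3)*(-1))) = 274/(-1/6) = 274*(-6) = -1644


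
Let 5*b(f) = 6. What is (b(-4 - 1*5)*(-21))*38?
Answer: -4788/5 ≈ -957.60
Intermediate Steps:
b(f) = 6/5 (b(f) = (⅕)*6 = 6/5)
(b(-4 - 1*5)*(-21))*38 = ((6/5)*(-21))*38 = -126/5*38 = -4788/5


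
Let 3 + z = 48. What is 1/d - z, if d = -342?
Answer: -15391/342 ≈ -45.003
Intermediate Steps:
z = 45 (z = -3 + 48 = 45)
1/d - z = 1/(-342) - 1*45 = -1/342 - 45 = -15391/342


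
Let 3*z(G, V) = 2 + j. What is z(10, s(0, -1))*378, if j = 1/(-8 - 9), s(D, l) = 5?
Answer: 4158/17 ≈ 244.59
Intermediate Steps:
j = -1/17 (j = 1/(-17) = -1/17 ≈ -0.058824)
z(G, V) = 11/17 (z(G, V) = (2 - 1/17)/3 = (⅓)*(33/17) = 11/17)
z(10, s(0, -1))*378 = (11/17)*378 = 4158/17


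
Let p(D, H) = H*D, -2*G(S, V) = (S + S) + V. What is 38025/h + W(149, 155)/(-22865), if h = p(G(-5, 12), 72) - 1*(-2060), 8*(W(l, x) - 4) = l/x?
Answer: 269524364577/14091242200 ≈ 19.127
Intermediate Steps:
G(S, V) = -S - V/2 (G(S, V) = -((S + S) + V)/2 = -(2*S + V)/2 = -(V + 2*S)/2 = -S - V/2)
W(l, x) = 4 + l/(8*x) (W(l, x) = 4 + (l/x)/8 = 4 + l/(8*x))
p(D, H) = D*H
h = 1988 (h = (-1*(-5) - 1/2*12)*72 - 1*(-2060) = (5 - 6)*72 + 2060 = -1*72 + 2060 = -72 + 2060 = 1988)
38025/h + W(149, 155)/(-22865) = 38025/1988 + (4 + (1/8)*149/155)/(-22865) = 38025*(1/1988) + (4 + (1/8)*149*(1/155))*(-1/22865) = 38025/1988 + (4 + 149/1240)*(-1/22865) = 38025/1988 + (5109/1240)*(-1/22865) = 38025/1988 - 5109/28352600 = 269524364577/14091242200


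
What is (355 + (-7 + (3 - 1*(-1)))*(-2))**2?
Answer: 130321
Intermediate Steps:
(355 + (-7 + (3 - 1*(-1)))*(-2))**2 = (355 + (-7 + (3 + 1))*(-2))**2 = (355 + (-7 + 4)*(-2))**2 = (355 - 3*(-2))**2 = (355 + 6)**2 = 361**2 = 130321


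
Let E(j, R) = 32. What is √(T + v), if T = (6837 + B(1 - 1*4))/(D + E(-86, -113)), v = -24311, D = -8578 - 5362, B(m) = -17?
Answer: 2*I*√73478616951/3477 ≈ 155.92*I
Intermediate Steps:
D = -13940
T = -1705/3477 (T = (6837 - 17)/(-13940 + 32) = 6820/(-13908) = 6820*(-1/13908) = -1705/3477 ≈ -0.49037)
√(T + v) = √(-1705/3477 - 24311) = √(-84531052/3477) = 2*I*√73478616951/3477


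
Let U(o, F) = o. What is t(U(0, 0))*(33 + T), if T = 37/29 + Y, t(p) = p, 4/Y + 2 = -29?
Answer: 0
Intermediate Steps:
Y = -4/31 (Y = 4/(-2 - 29) = 4/(-31) = 4*(-1/31) = -4/31 ≈ -0.12903)
T = 1031/899 (T = 37/29 - 4/31 = 1031/899 ≈ 1.1468)
t(U(0, 0))*(33 + T) = 0*(33 + 1031/899) = 0*(30698/899) = 0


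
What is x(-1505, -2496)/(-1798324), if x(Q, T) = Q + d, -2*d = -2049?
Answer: 961/3596648 ≈ 0.00026719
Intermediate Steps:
d = 2049/2 (d = -½*(-2049) = 2049/2 ≈ 1024.5)
x(Q, T) = 2049/2 + Q (x(Q, T) = Q + 2049/2 = 2049/2 + Q)
x(-1505, -2496)/(-1798324) = (2049/2 - 1505)/(-1798324) = -961/2*(-1/1798324) = 961/3596648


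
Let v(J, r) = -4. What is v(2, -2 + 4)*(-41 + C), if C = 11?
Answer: 120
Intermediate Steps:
v(2, -2 + 4)*(-41 + C) = -4*(-41 + 11) = -4*(-30) = 120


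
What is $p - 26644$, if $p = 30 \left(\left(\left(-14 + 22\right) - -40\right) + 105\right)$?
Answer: $-22054$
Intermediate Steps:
$p = 4590$ ($p = 30 \left(\left(8 + 40\right) + 105\right) = 30 \left(48 + 105\right) = 30 \cdot 153 = 4590$)
$p - 26644 = 4590 - 26644 = -22054$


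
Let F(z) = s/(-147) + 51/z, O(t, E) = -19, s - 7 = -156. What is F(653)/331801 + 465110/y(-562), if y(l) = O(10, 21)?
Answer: -14813711540900924/605148286029 ≈ -24479.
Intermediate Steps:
s = -149 (s = 7 - 156 = -149)
y(l) = -19
F(z) = 149/147 + 51/z (F(z) = -149/(-147) + 51/z = -149*(-1/147) + 51/z = 149/147 + 51/z)
F(653)/331801 + 465110/y(-562) = (149/147 + 51/653)/331801 + 465110/(-19) = (149/147 + 51*(1/653))*(1/331801) + 465110*(-1/19) = (149/147 + 51/653)*(1/331801) - 465110/19 = (104794/95991)*(1/331801) - 465110/19 = 104794/31849909791 - 465110/19 = -14813711540900924/605148286029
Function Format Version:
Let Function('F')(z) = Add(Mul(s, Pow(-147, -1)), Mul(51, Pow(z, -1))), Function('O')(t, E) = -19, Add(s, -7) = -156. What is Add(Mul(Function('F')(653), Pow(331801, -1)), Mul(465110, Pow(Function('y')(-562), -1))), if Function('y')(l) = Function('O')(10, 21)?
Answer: Rational(-14813711540900924, 605148286029) ≈ -24479.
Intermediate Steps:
s = -149 (s = Add(7, -156) = -149)
Function('y')(l) = -19
Function('F')(z) = Add(Rational(149, 147), Mul(51, Pow(z, -1))) (Function('F')(z) = Add(Mul(-149, Pow(-147, -1)), Mul(51, Pow(z, -1))) = Add(Mul(-149, Rational(-1, 147)), Mul(51, Pow(z, -1))) = Add(Rational(149, 147), Mul(51, Pow(z, -1))))
Add(Mul(Function('F')(653), Pow(331801, -1)), Mul(465110, Pow(Function('y')(-562), -1))) = Add(Mul(Add(Rational(149, 147), Mul(51, Pow(653, -1))), Pow(331801, -1)), Mul(465110, Pow(-19, -1))) = Add(Mul(Add(Rational(149, 147), Mul(51, Rational(1, 653))), Rational(1, 331801)), Mul(465110, Rational(-1, 19))) = Add(Mul(Add(Rational(149, 147), Rational(51, 653)), Rational(1, 331801)), Rational(-465110, 19)) = Add(Mul(Rational(104794, 95991), Rational(1, 331801)), Rational(-465110, 19)) = Add(Rational(104794, 31849909791), Rational(-465110, 19)) = Rational(-14813711540900924, 605148286029)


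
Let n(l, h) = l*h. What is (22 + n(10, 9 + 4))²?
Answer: 23104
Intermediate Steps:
n(l, h) = h*l
(22 + n(10, 9 + 4))² = (22 + (9 + 4)*10)² = (22 + 13*10)² = (22 + 130)² = 152² = 23104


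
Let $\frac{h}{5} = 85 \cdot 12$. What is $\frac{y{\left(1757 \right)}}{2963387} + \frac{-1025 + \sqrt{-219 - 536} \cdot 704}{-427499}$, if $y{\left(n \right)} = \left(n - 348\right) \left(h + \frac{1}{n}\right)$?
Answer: $\frac{5402780057702766}{2225846628301541} - \frac{704 i \sqrt{755}}{427499} \approx 2.4273 - 0.045249 i$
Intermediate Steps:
$h = 5100$ ($h = 5 \cdot 85 \cdot 12 = 5 \cdot 1020 = 5100$)
$y{\left(n \right)} = \left(-348 + n\right) \left(5100 + \frac{1}{n}\right)$ ($y{\left(n \right)} = \left(n - 348\right) \left(5100 + \frac{1}{n}\right) = \left(-348 + n\right) \left(5100 + \frac{1}{n}\right)$)
$\frac{y{\left(1757 \right)}}{2963387} + \frac{-1025 + \sqrt{-219 - 536} \cdot 704}{-427499} = \frac{-1774799 - \frac{348}{1757} + 5100 \cdot 1757}{2963387} + \frac{-1025 + \sqrt{-219 - 536} \cdot 704}{-427499} = \left(-1774799 - \frac{348}{1757} + 8960700\right) \frac{1}{2963387} + \left(-1025 + \sqrt{-755} \cdot 704\right) \left(- \frac{1}{427499}\right) = \left(-1774799 - \frac{348}{1757} + 8960700\right) \frac{1}{2963387} + \left(-1025 + i \sqrt{755} \cdot 704\right) \left(- \frac{1}{427499}\right) = \frac{12625627709}{1757} \cdot \frac{1}{2963387} + \left(-1025 + 704 i \sqrt{755}\right) \left(- \frac{1}{427499}\right) = \frac{12625627709}{5206670959} + \left(\frac{1025}{427499} - \frac{704 i \sqrt{755}}{427499}\right) = \frac{5402780057702766}{2225846628301541} - \frac{704 i \sqrt{755}}{427499}$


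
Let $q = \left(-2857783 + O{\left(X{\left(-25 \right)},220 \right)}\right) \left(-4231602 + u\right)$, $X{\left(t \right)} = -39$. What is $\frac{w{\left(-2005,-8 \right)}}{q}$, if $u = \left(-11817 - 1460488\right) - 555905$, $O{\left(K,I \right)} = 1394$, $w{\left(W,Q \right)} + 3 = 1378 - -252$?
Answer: $\frac{1627}{17880458138868} \approx 9.0993 \cdot 10^{-11}$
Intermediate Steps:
$w{\left(W,Q \right)} = 1627$ ($w{\left(W,Q \right)} = -3 + \left(1378 - -252\right) = -3 + \left(1378 + 252\right) = -3 + 1630 = 1627$)
$u = -2028210$ ($u = -1472305 - 555905 = -2028210$)
$q = 17880458138868$ ($q = \left(-2857783 + 1394\right) \left(-4231602 - 2028210\right) = \left(-2856389\right) \left(-6259812\right) = 17880458138868$)
$\frac{w{\left(-2005,-8 \right)}}{q} = \frac{1627}{17880458138868}$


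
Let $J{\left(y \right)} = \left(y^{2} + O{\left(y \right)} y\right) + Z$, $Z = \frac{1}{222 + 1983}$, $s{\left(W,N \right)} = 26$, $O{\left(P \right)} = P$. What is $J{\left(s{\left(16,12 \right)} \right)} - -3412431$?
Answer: $\frac{7527391516}{2205} \approx 3.4138 \cdot 10^{6}$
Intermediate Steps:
$Z = \frac{1}{2205} \approx 0.00045351$
$J{\left(y \right)} = \frac{1}{2205} + 2 y^{2}$ ($J{\left(y \right)} = \left(y^{2} + y y\right) + \frac{1}{2205} = \left(y^{2} + y^{2}\right) + \frac{1}{2205} = 2 y^{2} + \frac{1}{2205} = \frac{1}{2205} + 2 y^{2}$)
$J{\left(s{\left(16,12 \right)} \right)} - -3412431 = \left(\frac{1}{2205} + 2 \cdot 26^{2}\right) - -3412431 = \left(\frac{1}{2205} + 2 \cdot 676\right) + 3412431 = \left(\frac{1}{2205} + 1352\right) + 3412431 = \frac{2981161}{2205} + 3412431 = \frac{7527391516}{2205}$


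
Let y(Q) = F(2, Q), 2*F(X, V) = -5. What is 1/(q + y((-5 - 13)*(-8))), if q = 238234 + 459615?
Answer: 2/1395693 ≈ 1.4330e-6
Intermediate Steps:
F(X, V) = -5/2 (F(X, V) = (½)*(-5) = -5/2)
y(Q) = -5/2
q = 697849
1/(q + y((-5 - 13)*(-8))) = 1/(697849 - 5/2) = 1/(1395693/2) = 2/1395693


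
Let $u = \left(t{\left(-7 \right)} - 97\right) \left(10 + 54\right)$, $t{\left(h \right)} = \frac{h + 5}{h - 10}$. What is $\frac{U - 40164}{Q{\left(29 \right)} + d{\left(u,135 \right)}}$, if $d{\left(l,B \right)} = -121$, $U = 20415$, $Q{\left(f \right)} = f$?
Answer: $\frac{19749}{92} \approx 214.66$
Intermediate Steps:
$t{\left(h \right)} = \frac{5 + h}{-10 + h}$
$u = - \frac{105408}{17}$ ($u = \left(\frac{5 - 7}{-10 - 7} - 97\right) \left(10 + 54\right) = \left(\frac{1}{-17} \left(-2\right) - 97\right) 64 = \left(\left(- \frac{1}{17}\right) \left(-2\right) - 97\right) 64 = \left(\frac{2}{17} - 97\right) 64 = \left(- \frac{1647}{17}\right) 64 = - \frac{105408}{17} \approx -6200.5$)
$\frac{U - 40164}{Q{\left(29 \right)} + d{\left(u,135 \right)}} = \frac{20415 - 40164}{29 - 121} = - \frac{19749}{-92} = \left(-19749\right) \left(- \frac{1}{92}\right) = \frac{19749}{92}$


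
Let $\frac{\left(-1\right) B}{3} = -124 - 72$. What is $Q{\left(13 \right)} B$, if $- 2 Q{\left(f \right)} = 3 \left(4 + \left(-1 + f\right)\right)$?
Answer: $-14112$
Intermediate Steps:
$Q{\left(f \right)} = - \frac{9}{2} - \frac{3 f}{2}$ ($Q{\left(f \right)} = - \frac{3 \left(4 + \left(-1 + f\right)\right)}{2} = - \frac{3 \left(3 + f\right)}{2} = - \frac{9 + 3 f}{2} = - \frac{9}{2} - \frac{3 f}{2}$)
$B = 588$ ($B = - 3 \left(-124 - 72\right) = \left(-3\right) \left(-196\right) = 588$)
$Q{\left(13 \right)} B = \left(- \frac{9}{2} - \frac{39}{2}\right) 588 = \left(-24\right) 588 = -14112$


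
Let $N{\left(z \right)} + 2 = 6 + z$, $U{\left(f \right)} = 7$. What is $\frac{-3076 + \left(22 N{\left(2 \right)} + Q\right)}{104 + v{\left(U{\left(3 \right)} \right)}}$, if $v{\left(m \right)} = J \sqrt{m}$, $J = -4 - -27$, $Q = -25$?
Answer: $- \frac{308776}{7113} + \frac{68287 \sqrt{7}}{7113} \approx -18.01$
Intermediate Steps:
$J = 23$ ($J = -4 + 27 = 23$)
$N{\left(z \right)} = 4 + z$ ($N{\left(z \right)} = -2 + \left(6 + z\right) = 4 + z$)
$v{\left(m \right)} = 23 \sqrt{m}$
$\frac{-3076 + \left(22 N{\left(2 \right)} + Q\right)}{104 + v{\left(U{\left(3 \right)} \right)}} = \frac{-3076 - \left(25 - 22 \left(4 + 2\right)\right)}{104 + 23 \sqrt{7}} = \frac{-3076 + \left(22 \cdot 6 - 25\right)}{104 + 23 \sqrt{7}} = \frac{-3076 + \left(132 - 25\right)}{104 + 23 \sqrt{7}} = \frac{-3076 + 107}{104 + 23 \sqrt{7}} = - \frac{2969}{104 + 23 \sqrt{7}}$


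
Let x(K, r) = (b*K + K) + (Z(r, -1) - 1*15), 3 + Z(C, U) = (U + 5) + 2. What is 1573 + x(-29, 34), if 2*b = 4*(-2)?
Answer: 1648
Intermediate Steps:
b = -4 (b = (4*(-2))/2 = (½)*(-8) = -4)
Z(C, U) = 4 + U (Z(C, U) = -3 + ((U + 5) + 2) = -3 + ((5 + U) + 2) = -3 + (7 + U) = 4 + U)
x(K, r) = -12 - 3*K (x(K, r) = (-4*K + K) + ((4 - 1) - 1*15) = -3*K + (3 - 15) = -3*K - 12 = -12 - 3*K)
1573 + x(-29, 34) = 1573 + (-12 - 3*(-29)) = 1573 + (-12 + 87) = 1573 + 75 = 1648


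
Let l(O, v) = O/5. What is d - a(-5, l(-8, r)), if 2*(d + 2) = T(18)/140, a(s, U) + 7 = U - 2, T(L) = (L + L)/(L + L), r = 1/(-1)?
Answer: 2409/280 ≈ 8.6036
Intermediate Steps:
r = -1
l(O, v) = O/5 (l(O, v) = O*(⅕) = O/5)
T(L) = 1 (T(L) = (2*L)/((2*L)) = (2*L)*(1/(2*L)) = 1)
a(s, U) = -9 + U (a(s, U) = -7 + (U - 2) = -7 + (-2 + U) = -9 + U)
d = -559/280 (d = -2 + (1/140)/2 = -2 + (1*(1/140))/2 = -2 + (½)*(1/140) = -2 + 1/280 = -559/280 ≈ -1.9964)
d - a(-5, l(-8, r)) = -559/280 - (-9 + (⅕)*(-8)) = -559/280 - (-9 - 8/5) = -559/280 - 1*(-53/5) = -559/280 + 53/5 = 2409/280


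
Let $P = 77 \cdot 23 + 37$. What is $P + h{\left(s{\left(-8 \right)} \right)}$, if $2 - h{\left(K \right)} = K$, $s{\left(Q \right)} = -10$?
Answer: $1820$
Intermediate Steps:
$h{\left(K \right)} = 2 - K$
$P = 1808$ ($P = 1771 + 37 = 1808$)
$P + h{\left(s{\left(-8 \right)} \right)} = 1808 + \left(2 - -10\right) = 1808 + \left(2 + 10\right) = 1808 + 12 = 1820$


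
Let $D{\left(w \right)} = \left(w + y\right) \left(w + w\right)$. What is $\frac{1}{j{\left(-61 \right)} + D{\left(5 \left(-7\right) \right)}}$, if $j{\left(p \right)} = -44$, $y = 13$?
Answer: $\frac{1}{1496} \approx 0.00066845$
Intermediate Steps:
$D{\left(w \right)} = 2 w \left(13 + w\right)$ ($D{\left(w \right)} = \left(w + 13\right) \left(w + w\right) = \left(13 + w\right) 2 w = 2 w \left(13 + w\right)$)
$\frac{1}{j{\left(-61 \right)} + D{\left(5 \left(-7\right) \right)}} = \frac{1}{-44 + 2 \cdot 5 \left(-7\right) \left(13 + 5 \left(-7\right)\right)} = \frac{1}{-44 + 2 \left(-35\right) \left(13 - 35\right)} = \frac{1}{-44 + 2 \left(-35\right) \left(-22\right)} = \frac{1}{-44 + 1540} = \frac{1}{1496}$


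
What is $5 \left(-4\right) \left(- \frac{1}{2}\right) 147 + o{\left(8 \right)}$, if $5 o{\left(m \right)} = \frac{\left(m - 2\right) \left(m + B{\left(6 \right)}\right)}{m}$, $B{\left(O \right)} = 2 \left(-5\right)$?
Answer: $\frac{14697}{10} \approx 1469.7$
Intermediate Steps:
$B{\left(O \right)} = -10$
$o{\left(m \right)} = \frac{\left(-10 + m\right) \left(-2 + m\right)}{5 m}$ ($o{\left(m \right)} = \frac{\left(m - 2\right) \left(m - 10\right) \frac{1}{m}}{5} = \frac{\left(-2 + m\right) \left(-10 + m\right) \frac{1}{m}}{5} = \frac{\left(-10 + m\right) \left(-2 + m\right) \frac{1}{m}}{5} = \frac{\frac{1}{m} \left(-10 + m\right) \left(-2 + m\right)}{5} = \frac{\left(-10 + m\right) \left(-2 + m\right)}{5 m}$)
$5 \left(-4\right) \left(- \frac{1}{2}\right) 147 + o{\left(8 \right)} = 5 \left(-4\right) \left(- \frac{1}{2}\right) 147 + \frac{20 - 8 \left(12 - 8\right)}{5 \cdot 8} = - 20 \left(\left(-1\right) \frac{1}{2}\right) 147 + \frac{1}{5} \cdot \frac{1}{8} \left(20 - 8 \left(12 - 8\right)\right) = \left(-20\right) \left(- \frac{1}{2}\right) 147 + \frac{1}{5} \cdot \frac{1}{8} \left(20 - 8 \cdot 4\right) = 10 \cdot 147 + \frac{1}{5} \cdot \frac{1}{8} \left(20 - 32\right) = 1470 + \frac{1}{5} \cdot \frac{1}{8} \left(-12\right) = 1470 - \frac{3}{10} = \frac{14697}{10}$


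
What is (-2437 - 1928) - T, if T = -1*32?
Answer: -4333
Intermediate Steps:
T = -32
(-2437 - 1928) - T = (-2437 - 1928) - 1*(-32) = -4365 + 32 = -4333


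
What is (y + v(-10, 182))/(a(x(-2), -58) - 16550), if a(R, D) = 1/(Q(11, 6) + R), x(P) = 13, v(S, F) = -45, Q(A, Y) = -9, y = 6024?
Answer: -23916/66199 ≈ -0.36127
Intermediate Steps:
a(R, D) = 1/(-9 + R)
(y + v(-10, 182))/(a(x(-2), -58) - 16550) = (6024 - 45)/(1/(-9 + 13) - 16550) = 5979/(1/4 - 16550) = 5979/(¼ - 16550) = 5979/(-66199/4) = 5979*(-4/66199) = -23916/66199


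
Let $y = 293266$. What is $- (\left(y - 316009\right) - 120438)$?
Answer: $143181$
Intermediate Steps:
$- (\left(y - 316009\right) - 120438) = - (\left(293266 - 316009\right) - 120438) = - (-22743 - 120438) = \left(-1\right) \left(-143181\right) = 143181$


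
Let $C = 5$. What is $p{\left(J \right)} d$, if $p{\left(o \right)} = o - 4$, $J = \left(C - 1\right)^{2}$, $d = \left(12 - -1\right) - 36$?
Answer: $-276$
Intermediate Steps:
$d = -23$ ($d = \left(12 + 1\right) - 36 = 13 - 36 = -23$)
$J = 16$ ($J = \left(5 - 1\right)^{2} = 4^{2} = 16$)
$p{\left(o \right)} = -4 + o$
$p{\left(J \right)} d = \left(-4 + 16\right) \left(-23\right) = 12 \left(-23\right) = -276$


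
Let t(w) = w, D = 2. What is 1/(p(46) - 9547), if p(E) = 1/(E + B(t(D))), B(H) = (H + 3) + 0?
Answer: -51/486896 ≈ -0.00010475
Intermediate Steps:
B(H) = 3 + H (B(H) = (3 + H) + 0 = 3 + H)
p(E) = 1/(5 + E) (p(E) = 1/(E + (3 + 2)) = 1/(E + 5) = 1/(5 + E))
1/(p(46) - 9547) = 1/(1/(5 + 46) - 9547) = 1/(1/51 - 9547) = 1/(-486896/51) = -51/486896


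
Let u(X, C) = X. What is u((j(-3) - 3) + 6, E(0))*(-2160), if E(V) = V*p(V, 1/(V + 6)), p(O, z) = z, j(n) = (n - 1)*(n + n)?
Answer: -58320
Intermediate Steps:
j(n) = 2*n*(-1 + n) (j(n) = (-1 + n)*(2*n) = 2*n*(-1 + n))
E(V) = V/(6 + V) (E(V) = V/(V + 6) = V/(6 + V))
u((j(-3) - 3) + 6, E(0))*(-2160) = ((2*(-3)*(-1 - 3) - 3) + 6)*(-2160) = ((2*(-3)*(-4) - 3) + 6)*(-2160) = ((24 - 3) + 6)*(-2160) = (21 + 6)*(-2160) = 27*(-2160) = -58320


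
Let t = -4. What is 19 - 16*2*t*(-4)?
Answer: -493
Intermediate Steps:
19 - 16*2*t*(-4) = 19 - 16*2*(-4)*(-4) = 19 - (-128)*(-4) = 19 - 16*32 = 19 - 512 = -493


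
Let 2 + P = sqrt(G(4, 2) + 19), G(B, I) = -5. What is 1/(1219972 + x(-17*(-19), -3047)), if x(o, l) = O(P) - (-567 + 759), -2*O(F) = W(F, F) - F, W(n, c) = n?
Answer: 1/1219780 ≈ 8.1982e-7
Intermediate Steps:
P = -2 + sqrt(14) (P = -2 + sqrt(-5 + 19) = -2 + sqrt(14) ≈ 1.7417)
O(F) = 0 (O(F) = -(F - F)/2 = -1/2*0 = 0)
x(o, l) = -192 (x(o, l) = 0 - (-567 + 759) = 0 - 1*192 = 0 - 192 = -192)
1/(1219972 + x(-17*(-19), -3047)) = 1/(1219972 - 192) = 1/1219780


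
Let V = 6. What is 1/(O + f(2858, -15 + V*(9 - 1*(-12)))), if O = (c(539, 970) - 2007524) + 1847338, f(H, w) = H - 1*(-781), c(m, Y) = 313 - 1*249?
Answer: -1/156483 ≈ -6.3905e-6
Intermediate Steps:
c(m, Y) = 64 (c(m, Y) = 313 - 249 = 64)
f(H, w) = 781 + H (f(H, w) = H + 781 = 781 + H)
O = -160122 (O = (64 - 2007524) + 1847338 = -2007460 + 1847338 = -160122)
1/(O + f(2858, -15 + V*(9 - 1*(-12)))) = 1/(-160122 + (781 + 2858)) = 1/(-160122 + 3639) = 1/(-156483) = -1/156483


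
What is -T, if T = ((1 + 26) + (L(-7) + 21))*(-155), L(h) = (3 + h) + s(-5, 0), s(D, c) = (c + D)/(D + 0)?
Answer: 6975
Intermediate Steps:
s(D, c) = (D + c)/D
L(h) = 4 + h (L(h) = (3 + h) + (-5 + 0)/(-5) = (3 + h) - 1/5*(-5) = (3 + h) + 1 = 4 + h)
T = -6975 (T = ((1 + 26) + ((4 - 7) + 21))*(-155) = (27 + (-3 + 21))*(-155) = (27 + 18)*(-155) = 45*(-155) = -6975)
-T = -1*(-6975) = 6975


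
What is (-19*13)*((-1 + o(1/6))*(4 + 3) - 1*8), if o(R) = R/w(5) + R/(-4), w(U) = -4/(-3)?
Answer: 42731/12 ≈ 3560.9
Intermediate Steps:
w(U) = 4/3 (w(U) = -4*(-⅓) = 4/3)
o(R) = R/2 (o(R) = R/(4/3) + R/(-4) = R*(¾) + R*(-¼) = 3*R/4 - R/4 = R/2)
(-19*13)*((-1 + o(1/6))*(4 + 3) - 1*8) = (-19*13)*((-1 + (½)/6)*(4 + 3) - 1*8) = -247*((-1 + (½)*(⅙))*7 - 8) = -247*((-1 + 1/12)*7 - 8) = -247*(-11/12*7 - 8) = -247*(-77/12 - 8) = -247*(-173/12) = 42731/12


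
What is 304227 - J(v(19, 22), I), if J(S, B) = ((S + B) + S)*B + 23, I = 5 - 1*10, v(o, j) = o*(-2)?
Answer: 303799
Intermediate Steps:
v(o, j) = -2*o
I = -5 (I = 5 - 10 = -5)
J(S, B) = 23 + B*(B + 2*S) (J(S, B) = ((B + S) + S)*B + 23 = (B + 2*S)*B + 23 = B*(B + 2*S) + 23 = 23 + B*(B + 2*S))
304227 - J(v(19, 22), I) = 304227 - (23 + (-5)² + 2*(-5)*(-2*19)) = 304227 - (23 + 25 + 2*(-5)*(-38)) = 304227 - (23 + 25 + 380) = 304227 - 1*428 = 304227 - 428 = 303799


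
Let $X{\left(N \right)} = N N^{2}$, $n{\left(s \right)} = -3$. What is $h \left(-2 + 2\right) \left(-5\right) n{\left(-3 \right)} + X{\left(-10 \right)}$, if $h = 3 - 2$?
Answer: $-1000$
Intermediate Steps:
$h = 1$ ($h = 3 - 2 = 1$)
$X{\left(N \right)} = N^{3}$
$h \left(-2 + 2\right) \left(-5\right) n{\left(-3 \right)} + X{\left(-10 \right)} = 1 \left(-2 + 2\right) \left(-5\right) \left(-3\right) + \left(-10\right)^{3} = 1 \cdot 0 \left(-5\right) \left(-3\right) - 1000 = 1 \cdot 0 \left(-3\right) - 1000 = 0 \left(-3\right) - 1000 = 0 - 1000 = -1000$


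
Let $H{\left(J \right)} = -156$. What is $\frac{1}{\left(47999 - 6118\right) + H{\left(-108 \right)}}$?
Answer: $\frac{1}{41725} \approx 2.3966 \cdot 10^{-5}$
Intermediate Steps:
$\frac{1}{\left(47999 - 6118\right) + H{\left(-108 \right)}} = \frac{1}{\left(47999 - 6118\right) - 156} = \frac{1}{41881 - 156} = \frac{1}{41725}$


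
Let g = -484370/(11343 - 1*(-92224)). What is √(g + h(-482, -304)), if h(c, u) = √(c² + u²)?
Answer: √(-50164747790 + 21452246978*√81185)/103567 ≈ 23.774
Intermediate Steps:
g = -484370/103567 (g = -484370/(11343 + 92224) = -484370/103567 ≈ -4.6769)
√(g + h(-482, -304)) = √(-484370/103567 + √((-482)² + (-304)²)) = √(-484370/103567 + √(232324 + 92416)) = √(-484370/103567 + √324740) = √(-484370/103567 + 2*√81185)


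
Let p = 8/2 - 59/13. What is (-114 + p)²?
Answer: 2217121/169 ≈ 13119.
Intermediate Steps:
p = -7/13 (p = 8*(½) - 59*1/13 = 4 - 59/13 = -7/13 ≈ -0.53846)
(-114 + p)² = (-114 - 7/13)² = (-1489/13)² = 2217121/169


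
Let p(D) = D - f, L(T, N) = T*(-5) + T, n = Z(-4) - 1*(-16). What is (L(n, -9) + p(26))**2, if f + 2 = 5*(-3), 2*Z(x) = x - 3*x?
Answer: 1369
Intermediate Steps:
Z(x) = -x (Z(x) = (x - 3*x)/2 = (-2*x)/2 = -x)
n = 20 (n = -1*(-4) - 1*(-16) = 4 + 16 = 20)
f = -17 (f = -2 + 5*(-3) = -2 - 15 = -17)
L(T, N) = -4*T (L(T, N) = -5*T + T = -4*T)
p(D) = 17 + D (p(D) = D - 1*(-17) = D + 17 = 17 + D)
(L(n, -9) + p(26))**2 = (-4*20 + (17 + 26))**2 = (-80 + 43)**2 = (-37)**2 = 1369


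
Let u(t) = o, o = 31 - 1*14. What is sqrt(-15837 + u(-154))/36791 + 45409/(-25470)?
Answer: -45409/25470 + 2*I*sqrt(3955)/36791 ≈ -1.7828 + 0.0034187*I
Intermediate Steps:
o = 17 (o = 31 - 14 = 17)
u(t) = 17
sqrt(-15837 + u(-154))/36791 + 45409/(-25470) = sqrt(-15837 + 17)/36791 + 45409/(-25470) = sqrt(-15820)*(1/36791) + 45409*(-1/25470) = (2*I*sqrt(3955))*(1/36791) - 45409/25470 = 2*I*sqrt(3955)/36791 - 45409/25470 = -45409/25470 + 2*I*sqrt(3955)/36791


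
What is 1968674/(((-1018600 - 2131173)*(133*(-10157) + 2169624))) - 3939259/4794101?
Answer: -10158785612402505875/12363289394369295239 ≈ -0.82169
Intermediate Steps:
1968674/(((-1018600 - 2131173)*(133*(-10157) + 2169624))) - 3939259/4794101 = 1968674/((-3149773*(-1350881 + 2169624))) - 3939259*1/4794101 = 1968674/((-3149773*818743)) - 3939259/4794101 = 1968674/(-2578854595339) - 3939259/4794101 = 1968674*(-1/2578854595339) - 3939259/4794101 = -1968674/2578854595339 - 3939259/4794101 = -10158785612402505875/12363289394369295239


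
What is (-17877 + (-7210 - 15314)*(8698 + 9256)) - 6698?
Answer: -404420471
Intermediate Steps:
(-17877 + (-7210 - 15314)*(8698 + 9256)) - 6698 = (-17877 - 22524*17954) - 6698 = (-17877 - 404395896) - 6698 = -404413773 - 6698 = -404420471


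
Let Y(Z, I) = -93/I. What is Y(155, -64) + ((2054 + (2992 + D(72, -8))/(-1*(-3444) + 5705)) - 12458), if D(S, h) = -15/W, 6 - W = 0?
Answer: -6090874359/585536 ≈ -10402.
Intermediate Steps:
W = 6 (W = 6 - 1*0 = 6 + 0 = 6)
D(S, h) = -5/2 (D(S, h) = -15/6 = -15*⅙ = -5/2)
Y(155, -64) + ((2054 + (2992 + D(72, -8))/(-1*(-3444) + 5705)) - 12458) = -93/(-64) + ((2054 + (2992 - 5/2)/(-1*(-3444) + 5705)) - 12458) = -93*(-1/64) + ((2054 + 5979/(2*(3444 + 5705))) - 12458) = 93/64 + ((2054 + (5979/2)/9149) - 12458) = 93/64 + ((2054 + (5979/2)*(1/9149)) - 12458) = 93/64 + ((2054 + 5979/18298) - 12458) = 93/64 + (37590071/18298 - 12458) = 93/64 - 190366413/18298 = -6090874359/585536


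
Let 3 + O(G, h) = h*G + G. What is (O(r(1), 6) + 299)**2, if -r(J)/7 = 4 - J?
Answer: 22201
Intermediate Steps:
r(J) = -28 + 7*J (r(J) = -7*(4 - J) = -28 + 7*J)
O(G, h) = -3 + G + G*h (O(G, h) = -3 + (h*G + G) = -3 + (G*h + G) = -3 + (G + G*h) = -3 + G + G*h)
(O(r(1), 6) + 299)**2 = ((-3 + (-28 + 7*1) + (-28 + 7*1)*6) + 299)**2 = ((-3 + (-28 + 7) + (-28 + 7)*6) + 299)**2 = ((-3 - 21 - 21*6) + 299)**2 = ((-3 - 21 - 126) + 299)**2 = (-150 + 299)**2 = 149**2 = 22201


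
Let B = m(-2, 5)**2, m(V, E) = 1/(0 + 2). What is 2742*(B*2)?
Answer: 1371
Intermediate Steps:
m(V, E) = 1/2
B = 1/4 (B = (1/2)**2 = 1/4 ≈ 0.25000)
2742*(B*2) = 2742*((1/4)*2) = 2742*(1/2) = 1371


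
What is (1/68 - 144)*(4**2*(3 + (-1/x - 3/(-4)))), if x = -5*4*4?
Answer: -2947091/340 ≈ -8667.9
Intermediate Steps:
x = -80 (x = -20*4 = -80)
(1/68 - 144)*(4**2*(3 + (-1/x - 3/(-4)))) = (1/68 - 144)*(4**2*(3 + (-1/(-80) - 3/(-4)))) = (1/68 - 144)*(16*(3 + (-1*(-1/80) - 3*(-1/4)))) = -39164*(3 + (1/80 + 3/4))/17 = -39164*(3 + 61/80)/17 = -39164*301/(17*80) = -9791/68*301/5 = -2947091/340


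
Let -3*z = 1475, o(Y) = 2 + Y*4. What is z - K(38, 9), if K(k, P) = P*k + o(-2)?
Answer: -2483/3 ≈ -827.67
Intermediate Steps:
o(Y) = 2 + 4*Y
z = -1475/3 (z = -1/3*1475 = -1475/3 ≈ -491.67)
K(k, P) = -6 + P*k (K(k, P) = P*k + (2 + 4*(-2)) = P*k + (2 - 8) = P*k - 6 = -6 + P*k)
z - K(38, 9) = -1475/3 - (-6 + 9*38) = -1475/3 - (-6 + 342) = -1475/3 - 1*336 = -1475/3 - 336 = -2483/3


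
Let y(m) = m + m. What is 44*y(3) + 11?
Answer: 275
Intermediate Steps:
y(m) = 2*m
44*y(3) + 11 = 44*(2*3) + 11 = 44*6 + 11 = 264 + 11 = 275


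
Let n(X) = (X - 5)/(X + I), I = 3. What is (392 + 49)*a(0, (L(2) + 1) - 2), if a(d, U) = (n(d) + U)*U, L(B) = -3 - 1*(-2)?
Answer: 3234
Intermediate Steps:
L(B) = -1 (L(B) = -3 + 2 = -1)
n(X) = (-5 + X)/(3 + X) (n(X) = (X - 5)/(X + 3) = (-5 + X)/(3 + X))
a(d, U) = U*(U + (-5 + d)/(3 + d)) (a(d, U) = ((-5 + d)/(3 + d) + U)*U = (U + (-5 + d)/(3 + d))*U = U*(U + (-5 + d)/(3 + d)))
(392 + 49)*a(0, (L(2) + 1) - 2) = (392 + 49)*(((-1 + 1) - 2)*(-5 + 0 + ((-1 + 1) - 2)*(3 + 0))/(3 + 0)) = 441*((0 - 2)*(-5 + 0 + (0 - 2)*3)/3) = 441*(-2*⅓*(-5 + 0 - 2*3)) = 441*(-2*⅓*(-5 + 0 - 6)) = 441*(-2*⅓*(-11)) = 441*(22/3) = 3234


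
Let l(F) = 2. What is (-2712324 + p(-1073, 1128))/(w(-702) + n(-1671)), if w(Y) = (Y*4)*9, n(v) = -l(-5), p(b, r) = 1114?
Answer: 1355605/12637 ≈ 107.27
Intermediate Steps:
n(v) = -2 (n(v) = -1*2 = -2)
w(Y) = 36*Y (w(Y) = (4*Y)*9 = 36*Y)
(-2712324 + p(-1073, 1128))/(w(-702) + n(-1671)) = (-2712324 + 1114)/(36*(-702) - 2) = -2711210/(-25272 - 2) = -2711210/(-25274) = -2711210*(-1/25274) = 1355605/12637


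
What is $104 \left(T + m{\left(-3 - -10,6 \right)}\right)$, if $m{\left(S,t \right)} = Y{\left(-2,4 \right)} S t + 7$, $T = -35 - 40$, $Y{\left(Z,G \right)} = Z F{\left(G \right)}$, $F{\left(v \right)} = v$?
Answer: $-42016$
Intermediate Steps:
$Y{\left(Z,G \right)} = G Z$ ($Y{\left(Z,G \right)} = Z G = G Z$)
$T = -75$ ($T = -35 - 40 = -75$)
$m{\left(S,t \right)} = 7 - 8 S t$ ($m{\left(S,t \right)} = 4 \left(-2\right) S t + 7 = - 8 S t + 7 = 7 - 8 S t$)
$104 \left(T + m{\left(-3 - -10,6 \right)}\right) = 104 \left(-75 + \left(7 - 8 \left(-3 - -10\right) 6\right)\right) = 104 \left(-75 + \left(7 - 8 \left(-3 + 10\right) 6\right)\right) = 104 \left(-75 + \left(7 - 56 \cdot 6\right)\right) = 104 \left(-75 + \left(7 - 336\right)\right) = 104 \left(-75 - 329\right) = 104 \left(-404\right) = -42016$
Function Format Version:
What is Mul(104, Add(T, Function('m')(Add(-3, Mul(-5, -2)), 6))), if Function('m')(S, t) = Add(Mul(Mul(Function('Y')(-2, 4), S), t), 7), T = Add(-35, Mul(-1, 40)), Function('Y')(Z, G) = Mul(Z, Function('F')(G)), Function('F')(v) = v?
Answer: -42016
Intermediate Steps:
Function('Y')(Z, G) = Mul(G, Z) (Function('Y')(Z, G) = Mul(Z, G) = Mul(G, Z))
T = -75 (T = Add(-35, -40) = -75)
Function('m')(S, t) = Add(7, Mul(-8, S, t)) (Function('m')(S, t) = Add(Mul(Mul(Mul(4, -2), S), t), 7) = Add(Mul(Mul(-8, S), t), 7) = Add(Mul(-8, S, t), 7) = Add(7, Mul(-8, S, t)))
Mul(104, Add(T, Function('m')(Add(-3, Mul(-5, -2)), 6))) = Mul(104, Add(-75, Add(7, Mul(-8, Add(-3, Mul(-5, -2)), 6)))) = Mul(104, Add(-75, Add(7, Mul(-8, Add(-3, 10), 6)))) = Mul(104, Add(-75, Add(7, Mul(-8, 7, 6)))) = Mul(104, Add(-75, Add(7, -336))) = Mul(104, Add(-75, -329)) = Mul(104, -404) = -42016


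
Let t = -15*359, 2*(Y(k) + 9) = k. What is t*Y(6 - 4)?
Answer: 43080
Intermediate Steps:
Y(k) = -9 + k/2
t = -5385
t*Y(6 - 4) = -5385*(-9 + (6 - 4)/2) = -5385*(-9 + (1/2)*2) = -5385*(-9 + 1) = -5385*(-8) = 43080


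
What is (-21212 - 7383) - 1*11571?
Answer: -40166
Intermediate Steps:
(-21212 - 7383) - 1*11571 = -28595 - 11571 = -40166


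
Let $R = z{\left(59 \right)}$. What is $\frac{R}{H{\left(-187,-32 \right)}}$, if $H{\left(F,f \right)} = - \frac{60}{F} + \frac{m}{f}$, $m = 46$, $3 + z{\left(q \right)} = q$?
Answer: $- \frac{167552}{3341} \approx -50.15$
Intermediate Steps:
$z{\left(q \right)} = -3 + q$
$R = 56$ ($R = -3 + 59 = 56$)
$H{\left(F,f \right)} = - \frac{60}{F} + \frac{46}{f}$
$\frac{R}{H{\left(-187,-32 \right)}} = \frac{56}{- \frac{60}{-187} + \frac{46}{-32}} = \frac{56}{\left(-60\right) \left(- \frac{1}{187}\right) + 46 \left(- \frac{1}{32}\right)} = \frac{56}{\frac{60}{187} - \frac{23}{16}} = \frac{56}{- \frac{3341}{2992}} = 56 \left(- \frac{2992}{3341}\right) = - \frac{167552}{3341}$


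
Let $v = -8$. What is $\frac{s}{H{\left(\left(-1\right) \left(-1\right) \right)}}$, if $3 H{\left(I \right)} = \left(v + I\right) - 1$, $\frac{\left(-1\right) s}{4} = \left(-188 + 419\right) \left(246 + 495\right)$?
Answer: $\frac{513513}{2} \approx 2.5676 \cdot 10^{5}$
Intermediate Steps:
$s = -684684$ ($s = - 4 \left(-188 + 419\right) \left(246 + 495\right) = - 4 \cdot 231 \cdot 741 = \left(-4\right) 171171 = -684684$)
$H{\left(I \right)} = -3 + \frac{I}{3}$ ($H{\left(I \right)} = \frac{\left(-8 + I\right) - 1}{3} = \frac{-9 + I}{3} = -3 + \frac{I}{3}$)
$\frac{s}{H{\left(\left(-1\right) \left(-1\right) \right)}} = - \frac{684684}{-3 + \frac{\left(-1\right) \left(-1\right)}{3}} = - \frac{684684}{-3 + \frac{1}{3} \cdot 1} = - \frac{684684}{-3 + \frac{1}{3}} = - \frac{684684}{- \frac{8}{3}} = \left(-684684\right) \left(- \frac{3}{8}\right) = \frac{513513}{2}$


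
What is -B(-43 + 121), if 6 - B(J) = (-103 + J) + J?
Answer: 47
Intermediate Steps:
B(J) = 109 - 2*J (B(J) = 6 - ((-103 + J) + J) = 6 - (-103 + 2*J) = 6 + (103 - 2*J) = 109 - 2*J)
-B(-43 + 121) = -(109 - 2*(-43 + 121)) = -(109 - 2*78) = -(109 - 156) = -1*(-47) = 47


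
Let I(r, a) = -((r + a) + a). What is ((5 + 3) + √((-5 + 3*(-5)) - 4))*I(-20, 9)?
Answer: 16 + 4*I*√6 ≈ 16.0 + 9.798*I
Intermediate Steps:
I(r, a) = -r - 2*a (I(r, a) = -((a + r) + a) = -(r + 2*a) = -r - 2*a)
((5 + 3) + √((-5 + 3*(-5)) - 4))*I(-20, 9) = ((5 + 3) + √((-5 + 3*(-5)) - 4))*(-1*(-20) - 2*9) = (8 + √((-5 - 15) - 4))*(20 - 18) = (8 + √(-20 - 4))*2 = (8 + √(-24))*2 = (8 + 2*I*√6)*2 = 16 + 4*I*√6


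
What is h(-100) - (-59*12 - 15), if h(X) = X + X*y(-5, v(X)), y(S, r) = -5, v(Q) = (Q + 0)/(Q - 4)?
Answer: 1123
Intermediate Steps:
v(Q) = Q/(-4 + Q)
h(X) = -4*X (h(X) = X + X*(-5) = X - 5*X = -4*X)
h(-100) - (-59*12 - 15) = -4*(-100) - (-59*12 - 15) = 400 - (-708 - 15) = 400 - 1*(-723) = 400 + 723 = 1123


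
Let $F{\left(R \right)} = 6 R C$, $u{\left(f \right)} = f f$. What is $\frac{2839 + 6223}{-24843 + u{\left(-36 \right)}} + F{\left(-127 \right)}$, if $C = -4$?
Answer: $\frac{71762194}{23547} \approx 3047.6$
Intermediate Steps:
$u{\left(f \right)} = f^{2}$
$F{\left(R \right)} = - 24 R$ ($F{\left(R \right)} = 6 R \left(-4\right) = - 24 R$)
$\frac{2839 + 6223}{-24843 + u{\left(-36 \right)}} + F{\left(-127 \right)} = \frac{2839 + 6223}{-24843 + \left(-36\right)^{2}} - -3048 = \frac{9062}{-24843 + 1296} + 3048 = \frac{9062}{-23547} + 3048 = 9062 \left(- \frac{1}{23547}\right) + 3048 = - \frac{9062}{23547} + 3048 = \frac{71762194}{23547}$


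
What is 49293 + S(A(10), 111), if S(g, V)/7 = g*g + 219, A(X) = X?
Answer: 51526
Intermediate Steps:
S(g, V) = 1533 + 7*g**2 (S(g, V) = 7*(g*g + 219) = 7*(g**2 + 219) = 7*(219 + g**2) = 1533 + 7*g**2)
49293 + S(A(10), 111) = 49293 + (1533 + 7*10**2) = 49293 + (1533 + 7*100) = 49293 + (1533 + 700) = 49293 + 2233 = 51526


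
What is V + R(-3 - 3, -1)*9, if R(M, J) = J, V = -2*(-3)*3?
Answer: 9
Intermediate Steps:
V = 18 (V = 6*3 = 18)
V + R(-3 - 3, -1)*9 = 18 - 1*9 = 18 - 9 = 9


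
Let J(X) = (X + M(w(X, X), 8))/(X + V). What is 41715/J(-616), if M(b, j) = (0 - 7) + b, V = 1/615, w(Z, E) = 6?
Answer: 1053551259/25297 ≈ 41647.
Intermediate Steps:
V = 1/615 ≈ 0.0016260
M(b, j) = -7 + b
J(X) = (-1 + X)/(1/615 + X) (J(X) = (X + (-7 + 6))/(X + 1/615) = (X - 1)/(1/615 + X) = (-1 + X)/(1/615 + X))
41715/J(-616) = 41715/((615*(-1 - 616)/(1 + 615*(-616)))) = 41715/((615*(-617)/(1 - 378840))) = 41715/((615*(-617)/(-378839))) = 41715/((615*(-1/378839)*(-617))) = 41715/(379455/378839) = 41715*(378839/379455) = 1053551259/25297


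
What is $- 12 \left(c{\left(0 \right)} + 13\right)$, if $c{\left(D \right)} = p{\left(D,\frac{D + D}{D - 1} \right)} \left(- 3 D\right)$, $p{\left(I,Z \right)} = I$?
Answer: $-156$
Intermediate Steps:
$c{\left(D \right)} = - 3 D^{2}$ ($c{\left(D \right)} = D \left(- 3 D\right) = - 3 D^{2}$)
$- 12 \left(c{\left(0 \right)} + 13\right) = - 12 \left(- 3 \cdot 0^{2} + 13\right) = - 12 \left(\left(-3\right) 0 + 13\right) = - 12 \left(0 + 13\right) = \left(-12\right) 13 = -156$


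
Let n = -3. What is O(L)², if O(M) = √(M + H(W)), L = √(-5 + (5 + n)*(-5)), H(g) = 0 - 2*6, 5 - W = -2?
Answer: -12 + I*√15 ≈ -12.0 + 3.873*I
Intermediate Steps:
W = 7 (W = 5 - 1*(-2) = 5 + 2 = 7)
H(g) = -12 (H(g) = 0 - 12 = -12)
L = I*√15 (L = √(-5 + (5 - 3)*(-5)) = √(-5 + 2*(-5)) = √(-5 - 10) = √(-15) = I*√15 ≈ 3.873*I)
O(M) = √(-12 + M) (O(M) = √(M - 12) = √(-12 + M))
O(L)² = (√(-12 + I*√15))² = -12 + I*√15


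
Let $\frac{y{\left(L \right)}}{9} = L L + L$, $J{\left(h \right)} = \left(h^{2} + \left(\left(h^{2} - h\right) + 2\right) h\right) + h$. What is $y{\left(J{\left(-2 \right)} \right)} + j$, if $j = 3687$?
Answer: $5325$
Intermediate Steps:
$J{\left(h \right)} = h + h^{2} + h \left(2 + h^{2} - h\right)$ ($J{\left(h \right)} = \left(h^{2} + \left(2 + h^{2} - h\right) h\right) + h = \left(h^{2} + h \left(2 + h^{2} - h\right)\right) + h = h + h^{2} + h \left(2 + h^{2} - h\right)$)
$y{\left(L \right)} = 9 L + 9 L^{2}$ ($y{\left(L \right)} = 9 \left(L L + L\right) = 9 \left(L^{2} + L\right) = 9 \left(L + L^{2}\right) = 9 L + 9 L^{2}$)
$y{\left(J{\left(-2 \right)} \right)} + j = 9 \left(- 2 \left(3 + \left(-2\right)^{2}\right)\right) \left(1 - 2 \left(3 + \left(-2\right)^{2}\right)\right) + 3687 = 9 \left(- 2 \left(3 + 4\right)\right) \left(1 - 2 \left(3 + 4\right)\right) + 3687 = 9 \left(\left(-2\right) 7\right) \left(1 - 14\right) + 3687 = 9 \left(-14\right) \left(1 - 14\right) + 3687 = 9 \left(-14\right) \left(-13\right) + 3687 = 1638 + 3687 = 5325$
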